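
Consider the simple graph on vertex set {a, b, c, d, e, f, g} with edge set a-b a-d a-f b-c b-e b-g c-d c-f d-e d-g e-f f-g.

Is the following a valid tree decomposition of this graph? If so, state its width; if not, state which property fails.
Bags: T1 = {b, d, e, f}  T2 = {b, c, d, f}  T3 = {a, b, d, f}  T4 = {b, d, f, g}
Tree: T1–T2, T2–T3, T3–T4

Every vertex of G appears in some bag (union = {a, b, c, d, e, f, g}); every edge is covered by a bag; and for each vertex v the set of bags containing v is connected in the bag tree. The decomposition is therefore valid. The largest bag has 4 vertices, so the width is 3.

Yes; width 3.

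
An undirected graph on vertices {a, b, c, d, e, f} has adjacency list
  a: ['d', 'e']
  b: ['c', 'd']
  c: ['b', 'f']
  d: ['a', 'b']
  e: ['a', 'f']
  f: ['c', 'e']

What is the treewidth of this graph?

2

A width-2 tree decomposition is:
Bags: B1 = {a, e, f}  B2 = {a, d, f}  B3 = {b, d, f}  B4 = {b, c, f}
Tree: B1–B2, B2–B3, B3–B4
Every bag has size at most 3, so the width is 3 − 1 = 2 and tw(G) ≤ 2. For the lower bound, G contains the cycle f–e–a–d–b–c–f, so G is not a forest; only forests have treewidth ≤ 1, hence tw(G) ≥ 2. Therefore the treewidth is 2.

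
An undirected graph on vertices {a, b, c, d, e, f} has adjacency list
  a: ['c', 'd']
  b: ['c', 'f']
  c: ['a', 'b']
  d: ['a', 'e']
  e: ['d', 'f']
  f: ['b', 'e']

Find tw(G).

2

A width-2 tree decomposition is:
Bags: B1 = {b, c, f}  B2 = {c, e, f}  B3 = {c, d, e}  B4 = {a, c, d}
Tree: B1–B2, B2–B3, B3–B4
Every bag has size at most 3, so the width is 3 − 1 = 2 and tw(G) ≤ 2. For the lower bound, G contains the cycle c–b–f–e–d–a–c, so G is not a forest; only forests have treewidth ≤ 1, hence tw(G) ≥ 2. The upper and lower bounds meet at 2, so that is the treewidth.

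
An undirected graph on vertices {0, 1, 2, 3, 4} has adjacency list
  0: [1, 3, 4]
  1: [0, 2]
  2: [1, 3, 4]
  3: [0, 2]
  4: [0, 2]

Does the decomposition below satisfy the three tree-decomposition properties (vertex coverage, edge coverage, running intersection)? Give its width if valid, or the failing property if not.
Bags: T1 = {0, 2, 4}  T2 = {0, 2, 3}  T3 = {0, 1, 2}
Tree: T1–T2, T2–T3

Every vertex of G appears in some bag (union = {0, 1, 2, 3, 4}); every edge is covered by a bag; and for each vertex v the set of bags containing v is connected in the bag tree. The decomposition is therefore valid. The largest bag has 3 vertices, so the width is 2.

Yes; width 2.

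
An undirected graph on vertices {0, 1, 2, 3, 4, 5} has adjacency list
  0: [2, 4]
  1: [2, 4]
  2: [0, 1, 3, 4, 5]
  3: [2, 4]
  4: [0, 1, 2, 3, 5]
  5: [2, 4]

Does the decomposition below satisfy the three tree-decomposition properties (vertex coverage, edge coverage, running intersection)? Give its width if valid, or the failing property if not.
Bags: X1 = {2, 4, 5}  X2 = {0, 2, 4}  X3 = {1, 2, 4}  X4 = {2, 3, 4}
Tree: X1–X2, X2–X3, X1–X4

Vertex coverage: the bags together contain {0, 1, 2, 3, 4, 5}, the full vertex set. Edge coverage: each edge of G has both endpoints in at least one bag. Running intersection: for every vertex, the bags containing it form a connected subtree. All three properties hold, so this is a valid tree decomposition of width max|bag| − 1 = 2, and hence tw(G) ≤ 2.

Yes; width 2.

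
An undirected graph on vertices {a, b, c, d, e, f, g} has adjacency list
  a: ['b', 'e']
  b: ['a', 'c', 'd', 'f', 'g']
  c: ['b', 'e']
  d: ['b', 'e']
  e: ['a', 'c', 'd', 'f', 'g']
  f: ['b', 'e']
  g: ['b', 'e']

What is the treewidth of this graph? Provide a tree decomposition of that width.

Each bag holds 3 vertices, so the decomposition has width 2, which upper-bounds the treewidth. For the lower bound, G contains the cycle b–f–e–d–b, so G is not a forest; only forests have treewidth ≤ 1, hence tw(G) ≥ 2. Hence tw(G) = 2 exactly.

Treewidth 2.
One such decomposition:
Bags: B1 = {b, e, f}  B2 = {b, d, e}  B3 = {b, c, e}  B4 = {b, e, g}  B5 = {a, b, e}
Tree: B1–B2, B2–B3, B3–B4, B4–B5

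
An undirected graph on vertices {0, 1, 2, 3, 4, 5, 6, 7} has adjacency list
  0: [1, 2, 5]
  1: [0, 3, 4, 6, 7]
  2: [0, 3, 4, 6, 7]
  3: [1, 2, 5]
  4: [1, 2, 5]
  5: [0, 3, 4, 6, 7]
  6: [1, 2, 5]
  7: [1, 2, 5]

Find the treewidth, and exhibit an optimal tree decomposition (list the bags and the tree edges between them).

The largest bag has 4 vertices, giving width 3; this decomposition certifies tw(G) ≤ 3. For the lower bound: the 4 vertex sets {1,7}, {4,5}, {2}, {6} are disjoint, each induces a connected subgraph, and every pair is joined by at least one edge of G. Contracting each set to a single vertex therefore yields K_{4} as a minor, and since treewidth is minor-monotone, tw(G) ≥ tw(K_{4}) = 3. Combining the bounds, tw(G) = 3.

Treewidth 3.
One optimal decomposition is:
Bags: B1 = {1, 2, 5, 7}  B2 = {1, 2, 4, 5}  B3 = {1, 2, 5, 6}  B4 = {0, 1, 2, 5}  B5 = {1, 2, 3, 5}
Tree: B1–B2, B2–B3, B3–B4, B4–B5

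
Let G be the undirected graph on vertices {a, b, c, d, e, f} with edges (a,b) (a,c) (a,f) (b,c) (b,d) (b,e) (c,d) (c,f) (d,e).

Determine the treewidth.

2

A width-2 tree decomposition is:
Bags: B1 = {b, c, d}  B2 = {b, d, e}  B3 = {a, b, c}  B4 = {a, c, f}
Tree: B1–B2, B1–B3, B3–B4
Each bag holds 3 vertices, so the decomposition has width 2, which upper-bounds the treewidth. For the lower bound, the 3 vertices {b, d, e} are pairwise adjacent, and any tree decomposition puts a clique entirely inside one bag — forcing width ≥ 2. Hence tw(G) = 2 exactly.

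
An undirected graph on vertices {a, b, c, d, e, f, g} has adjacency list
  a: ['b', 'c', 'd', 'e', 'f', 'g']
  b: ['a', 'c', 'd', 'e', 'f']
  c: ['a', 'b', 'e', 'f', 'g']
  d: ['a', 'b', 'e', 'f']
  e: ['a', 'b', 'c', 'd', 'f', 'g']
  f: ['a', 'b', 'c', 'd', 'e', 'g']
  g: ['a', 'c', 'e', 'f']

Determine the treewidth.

4

A width-4 tree decomposition is:
Bags: B1 = {a, b, d, e, f}  B2 = {a, b, c, e, f}  B3 = {a, c, e, f, g}
Tree: B1–B2, B2–B3
The largest bag has 5 vertices, giving width 4; this decomposition certifies tw(G) ≤ 4. Conversely, {a, b, d, e, f} is a clique of size 5, and the vertices of any clique must share a bag in every tree decomposition; so some bag has ≥ 5 vertices and tw(G) ≥ 4. Therefore the treewidth is 4.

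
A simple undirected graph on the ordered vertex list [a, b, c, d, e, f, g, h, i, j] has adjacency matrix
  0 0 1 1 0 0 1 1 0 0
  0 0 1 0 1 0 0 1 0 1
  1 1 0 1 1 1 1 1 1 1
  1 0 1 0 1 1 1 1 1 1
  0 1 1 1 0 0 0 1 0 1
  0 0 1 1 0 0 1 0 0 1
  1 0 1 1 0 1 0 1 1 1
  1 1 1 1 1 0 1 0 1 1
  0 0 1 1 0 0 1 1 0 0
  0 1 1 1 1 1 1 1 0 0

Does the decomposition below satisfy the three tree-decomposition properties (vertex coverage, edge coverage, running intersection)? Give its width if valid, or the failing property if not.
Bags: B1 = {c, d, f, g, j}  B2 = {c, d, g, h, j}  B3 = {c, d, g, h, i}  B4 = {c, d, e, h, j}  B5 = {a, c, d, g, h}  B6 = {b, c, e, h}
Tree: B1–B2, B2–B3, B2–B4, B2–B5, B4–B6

A tree decomposition must satisfy three properties: every vertex lies in some bag; for every edge, both endpoints lie together in some bag; and for every vertex, the bags containing it form a connected subtree. Here edge (j,b) lies in no bag, so the decomposition is invalid.

No — edge (j,b) lies in no bag.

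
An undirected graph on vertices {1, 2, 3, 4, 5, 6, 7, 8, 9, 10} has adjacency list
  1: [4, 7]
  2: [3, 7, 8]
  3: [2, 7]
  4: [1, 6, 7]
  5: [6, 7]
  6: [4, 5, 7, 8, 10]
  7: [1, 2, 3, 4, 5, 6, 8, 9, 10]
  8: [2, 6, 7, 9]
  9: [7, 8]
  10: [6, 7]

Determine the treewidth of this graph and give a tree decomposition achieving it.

Treewidth 2.
One such decomposition:
Bags: B1 = {6, 7, 8}  B2 = {2, 7, 8}  B3 = {7, 8, 9}  B4 = {4, 6, 7}  B5 = {1, 4, 7}  B6 = {6, 7, 10}  B7 = {2, 3, 7}  B8 = {5, 6, 7}
Tree: B1–B2, B1–B3, B1–B4, B4–B5, B1–B6, B2–B7, B4–B8

Every bag has size at most 3, so the width is 3 − 1 = 2 and tw(G) ≤ 2. On the other hand G contains the 3-clique {1, 4, 7}. A clique must lie in a single bag of any decomposition, so no decomposition can have width below 2. Therefore the treewidth is 2.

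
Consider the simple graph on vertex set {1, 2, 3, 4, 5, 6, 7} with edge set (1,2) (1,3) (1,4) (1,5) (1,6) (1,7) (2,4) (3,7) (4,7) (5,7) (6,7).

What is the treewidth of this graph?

A width-2 tree decomposition is:
Bags: B1 = {1, 4, 7}  B2 = {1, 6, 7}  B3 = {1, 3, 7}  B4 = {1, 5, 7}  B5 = {1, 2, 4}
Tree: B1–B2, B2–B3, B2–B4, B1–B5
The largest bag has 3 vertices, giving width 2; this decomposition certifies tw(G) ≤ 2. For the lower bound, the 3 vertices {1, 2, 4} are pairwise adjacent, and any tree decomposition puts a clique entirely inside one bag — forcing width ≥ 2. Therefore the treewidth is 2.

2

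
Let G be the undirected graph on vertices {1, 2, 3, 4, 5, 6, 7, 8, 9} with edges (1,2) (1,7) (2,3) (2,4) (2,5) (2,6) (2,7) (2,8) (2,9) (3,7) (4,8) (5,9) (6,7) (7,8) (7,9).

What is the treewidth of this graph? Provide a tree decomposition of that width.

Treewidth 2.
One such decomposition:
Bags: B1 = {2, 7, 8}  B2 = {2, 7, 9}  B3 = {1, 2, 7}  B4 = {2, 3, 7}  B5 = {2, 5, 9}  B6 = {2, 4, 8}  B7 = {2, 6, 7}
Tree: B1–B2, B1–B3, B3–B4, B2–B5, B1–B6, B1–B7

Every bag has size at most 3, so the width is 3 − 1 = 2 and tw(G) ≤ 2. Conversely, {2, 4, 8} is a clique of size 3, and the vertices of any clique must share a bag in every tree decomposition; so some bag has ≥ 3 vertices and tw(G) ≥ 2. The upper and lower bounds meet at 2, so that is the treewidth.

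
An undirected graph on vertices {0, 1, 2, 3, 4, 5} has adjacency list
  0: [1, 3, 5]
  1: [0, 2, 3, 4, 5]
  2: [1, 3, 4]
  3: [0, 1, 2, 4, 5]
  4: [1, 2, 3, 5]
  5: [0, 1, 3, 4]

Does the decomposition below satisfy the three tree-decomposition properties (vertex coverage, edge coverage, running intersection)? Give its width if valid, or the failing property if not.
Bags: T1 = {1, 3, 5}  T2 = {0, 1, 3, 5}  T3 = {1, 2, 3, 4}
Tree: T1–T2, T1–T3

A tree decomposition must satisfy three properties: every vertex lies in some bag; for every edge, both endpoints lie together in some bag; and for every vertex, the bags containing it form a connected subtree. Here edge (4,5) lies in no bag, so the decomposition is invalid.

No — edge (4,5) lies in no bag.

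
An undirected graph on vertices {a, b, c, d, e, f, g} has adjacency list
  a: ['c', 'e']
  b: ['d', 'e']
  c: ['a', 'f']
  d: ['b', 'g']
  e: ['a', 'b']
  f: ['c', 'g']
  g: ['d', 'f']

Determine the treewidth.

2

A width-2 tree decomposition is:
Bags: B1 = {a, b, e}  B2 = {a, b, c}  B3 = {b, c, f}  B4 = {b, f, g}  B5 = {b, d, g}
Tree: B1–B2, B2–B3, B3–B4, B4–B5
Every bag has size at most 3, so the width is 3 − 1 = 2 and tw(G) ≤ 2. The edges b–e–a–c–f–g–d–b form a cycle, so G is not a tree and its treewidth is at least 2. Hence tw(G) = 2 exactly.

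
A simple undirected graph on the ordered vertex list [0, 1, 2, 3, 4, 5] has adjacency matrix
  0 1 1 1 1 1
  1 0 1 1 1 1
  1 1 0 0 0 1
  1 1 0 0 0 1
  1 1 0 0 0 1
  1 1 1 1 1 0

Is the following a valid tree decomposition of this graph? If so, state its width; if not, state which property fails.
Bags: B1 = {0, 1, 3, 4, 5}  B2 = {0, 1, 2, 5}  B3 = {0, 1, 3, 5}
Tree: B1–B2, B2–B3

No — bags containing vertex 3 are not connected in the tree.

A tree decomposition must satisfy three properties: every vertex lies in some bag; for every edge, both endpoints lie together in some bag; and for every vertex, the bags containing it form a connected subtree. Here bags containing vertex 3 are not connected in the tree, so the decomposition is invalid.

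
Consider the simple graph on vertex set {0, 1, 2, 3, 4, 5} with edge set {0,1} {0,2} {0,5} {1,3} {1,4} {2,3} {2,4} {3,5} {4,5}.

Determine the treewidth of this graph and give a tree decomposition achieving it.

Treewidth 3.
One such decomposition:
Bags: B1 = {0, 3, 4, 5}  B2 = {0, 2, 3, 4}  B3 = {0, 1, 3, 4}
Tree: B1–B2, B2–B3

Each bag holds 4 vertices, so the decomposition has width 3, which upper-bounds the treewidth. For the lower bound: the 4 vertex sets {4,5}, {2,3}, {0}, {1} are disjoint, each induces a connected subgraph, and every pair is joined by at least one edge of G. Contracting each set to a single vertex therefore yields K_{4} as a minor, and since treewidth is minor-monotone, tw(G) ≥ tw(K_{4}) = 3. Therefore the treewidth is 3.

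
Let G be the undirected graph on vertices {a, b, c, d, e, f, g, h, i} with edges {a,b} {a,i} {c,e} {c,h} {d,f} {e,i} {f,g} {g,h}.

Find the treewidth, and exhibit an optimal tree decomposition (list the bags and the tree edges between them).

Every bag has size at most 2, so the width is 2 − 1 = 1 and tw(G) ≤ 1. G has an edge, so its treewidth is at least 1. The upper and lower bounds meet at 1, so that is the treewidth.

Treewidth 1.
Bags: B1 = {d, f}  B2 = {f, g}  B3 = {g, h}  B4 = {c, h}  B5 = {c, e}  B6 = {e, i}  B7 = {a, i}  B8 = {a, b}
Tree: B1–B2, B2–B3, B3–B4, B4–B5, B5–B6, B6–B7, B7–B8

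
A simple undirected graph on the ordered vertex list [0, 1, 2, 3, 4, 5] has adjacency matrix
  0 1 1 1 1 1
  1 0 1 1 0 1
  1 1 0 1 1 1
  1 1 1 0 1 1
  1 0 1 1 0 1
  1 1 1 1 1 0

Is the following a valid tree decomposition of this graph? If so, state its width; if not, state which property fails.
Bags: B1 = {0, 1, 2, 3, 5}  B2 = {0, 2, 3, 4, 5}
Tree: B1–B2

Yes; width 4.

Vertex coverage: the bags together contain {0, 1, 2, 3, 4, 5}, the full vertex set. Edge coverage: each edge of G has both endpoints in at least one bag. Running intersection: for every vertex, the bags containing it form a connected subtree. All three properties hold, so this is a valid tree decomposition of width max|bag| − 1 = 4, and hence tw(G) ≤ 4.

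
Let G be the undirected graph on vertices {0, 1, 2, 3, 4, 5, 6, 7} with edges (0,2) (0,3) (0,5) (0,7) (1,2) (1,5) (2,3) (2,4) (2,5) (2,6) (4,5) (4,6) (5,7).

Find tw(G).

A width-2 tree decomposition is:
Bags: B1 = {2, 4, 5}  B2 = {0, 2, 5}  B3 = {1, 2, 5}  B4 = {2, 4, 6}  B5 = {0, 5, 7}  B6 = {0, 2, 3}
Tree: B1–B2, B2–B3, B1–B4, B2–B5, B2–B6
The largest bag has 3 vertices, giving width 2; this decomposition certifies tw(G) ≤ 2. For the lower bound, the 3 vertices {0, 2, 3} are pairwise adjacent, and any tree decomposition puts a clique entirely inside one bag — forcing width ≥ 2. The upper and lower bounds meet at 2, so that is the treewidth.

2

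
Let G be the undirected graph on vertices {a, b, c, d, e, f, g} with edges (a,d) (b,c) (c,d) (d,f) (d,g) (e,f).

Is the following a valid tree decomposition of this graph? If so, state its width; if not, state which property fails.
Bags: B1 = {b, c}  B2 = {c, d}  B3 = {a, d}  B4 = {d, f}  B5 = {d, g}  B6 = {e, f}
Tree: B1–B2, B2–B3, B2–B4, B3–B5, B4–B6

Yes; width 1.

Vertex coverage: the bags together contain {a, b, c, d, e, f, g}, the full vertex set. Edge coverage: each edge of G has both endpoints in at least one bag. Running intersection: for every vertex, the bags containing it form a connected subtree. All three properties hold, so this is a valid tree decomposition of width max|bag| − 1 = 1, and hence tw(G) ≤ 1.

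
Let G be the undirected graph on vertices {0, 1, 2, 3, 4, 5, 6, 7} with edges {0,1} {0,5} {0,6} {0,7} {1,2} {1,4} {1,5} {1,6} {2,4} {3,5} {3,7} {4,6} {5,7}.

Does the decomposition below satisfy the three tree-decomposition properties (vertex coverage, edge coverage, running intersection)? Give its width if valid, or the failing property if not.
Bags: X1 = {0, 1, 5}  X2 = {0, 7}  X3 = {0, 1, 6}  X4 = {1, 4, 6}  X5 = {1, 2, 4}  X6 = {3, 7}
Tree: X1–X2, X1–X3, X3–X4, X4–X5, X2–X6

A tree decomposition must satisfy three properties: every vertex lies in some bag; for every edge, both endpoints lie together in some bag; and for every vertex, the bags containing it form a connected subtree. Here edge (5,7) lies in no bag, so the decomposition is invalid.

No — edge (5,7) lies in no bag.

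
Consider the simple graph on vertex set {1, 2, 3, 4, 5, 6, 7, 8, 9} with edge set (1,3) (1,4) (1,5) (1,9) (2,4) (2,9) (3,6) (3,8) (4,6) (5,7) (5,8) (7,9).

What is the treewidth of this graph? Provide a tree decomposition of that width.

Every bag has size at most 4, so the width is 4 − 1 = 3 and tw(G) ≤ 3. For the lower bound: the 4 vertex sets {3,6,8}, {5}, {1}, {2,4,7,9} are disjoint, each induces a connected subgraph, and every pair is joined by at least one edge of G. Contracting each set to a single vertex therefore yields K_{4} as a minor, and since treewidth is minor-monotone, tw(G) ≥ tw(K_{4}) = 3. Therefore the treewidth is 3.

Treewidth 3.
Bags: B1 = {3, 5, 6, 8}  B2 = {1, 3, 5, 6}  B3 = {1, 4, 5, 6}  B4 = {1, 4, 5, 7}  B5 = {1, 4, 7, 9}  B6 = {2, 4, 7, 9}
Tree: B1–B2, B2–B3, B3–B4, B4–B5, B5–B6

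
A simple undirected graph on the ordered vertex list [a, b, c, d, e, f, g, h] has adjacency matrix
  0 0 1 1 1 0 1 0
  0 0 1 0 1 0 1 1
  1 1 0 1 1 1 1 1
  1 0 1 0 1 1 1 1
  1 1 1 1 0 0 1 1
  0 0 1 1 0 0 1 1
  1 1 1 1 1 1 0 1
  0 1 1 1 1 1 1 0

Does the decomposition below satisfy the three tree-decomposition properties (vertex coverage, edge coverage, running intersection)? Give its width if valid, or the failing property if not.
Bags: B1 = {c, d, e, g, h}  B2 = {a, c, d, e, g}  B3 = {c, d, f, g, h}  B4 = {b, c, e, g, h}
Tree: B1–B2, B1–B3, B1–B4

Checking the three conditions: (i) the bags cover all of {a, b, c, d, e, f, g, h}; (ii) for each edge, some bag contains both endpoints; (iii) the bags containing any fixed vertex form a subtree. All hold, so the decomposition is valid with width 5 − 1 = 4.

Yes; width 4.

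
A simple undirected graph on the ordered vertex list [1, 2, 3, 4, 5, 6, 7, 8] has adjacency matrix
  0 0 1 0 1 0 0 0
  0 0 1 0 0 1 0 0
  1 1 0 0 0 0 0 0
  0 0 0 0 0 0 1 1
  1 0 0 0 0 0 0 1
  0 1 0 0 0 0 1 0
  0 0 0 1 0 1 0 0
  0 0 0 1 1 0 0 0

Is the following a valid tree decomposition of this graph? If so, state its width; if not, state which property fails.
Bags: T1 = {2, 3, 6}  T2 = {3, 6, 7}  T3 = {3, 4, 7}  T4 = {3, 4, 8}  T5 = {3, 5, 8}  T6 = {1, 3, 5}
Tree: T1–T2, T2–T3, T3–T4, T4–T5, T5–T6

Yes; width 2.

Vertex coverage: the bags together contain {1, 2, 3, 4, 5, 6, 7, 8}, the full vertex set. Edge coverage: each edge of G has both endpoints in at least one bag. Running intersection: for every vertex, the bags containing it form a connected subtree. All three properties hold, so this is a valid tree decomposition of width max|bag| − 1 = 2, and hence tw(G) ≤ 2.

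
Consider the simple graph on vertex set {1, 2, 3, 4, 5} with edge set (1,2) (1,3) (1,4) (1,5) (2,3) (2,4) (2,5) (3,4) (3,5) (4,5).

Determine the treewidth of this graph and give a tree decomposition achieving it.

A single bag containing all 5 vertices is trivially a valid decomposition of width 4. For the lower bound, the 5 vertices {1, 2, 3, 4, 5} are pairwise adjacent, and any tree decomposition puts a clique entirely inside one bag — forcing width ≥ 4. The upper and lower bounds meet at 4, so that is the treewidth.

Treewidth 4.
Bags: B1 = {1, 2, 3, 4, 5}
Tree: (single bag)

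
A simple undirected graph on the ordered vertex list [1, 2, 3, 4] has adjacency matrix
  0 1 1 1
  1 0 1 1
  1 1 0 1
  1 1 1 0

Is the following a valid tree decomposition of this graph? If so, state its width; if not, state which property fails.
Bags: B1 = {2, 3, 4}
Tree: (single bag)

No — vertex 1 appears in no bag.

A tree decomposition must satisfy three properties: every vertex lies in some bag; for every edge, both endpoints lie together in some bag; and for every vertex, the bags containing it form a connected subtree. Here vertex 1 appears in no bag, so the decomposition is invalid.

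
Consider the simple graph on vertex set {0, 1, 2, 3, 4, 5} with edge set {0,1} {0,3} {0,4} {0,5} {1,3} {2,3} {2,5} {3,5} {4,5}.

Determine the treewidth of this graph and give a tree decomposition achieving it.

Each bag holds 3 vertices, so the decomposition has width 2, which upper-bounds the treewidth. On the other hand G contains the 3-clique {0, 1, 3}. A clique must lie in a single bag of any decomposition, so no decomposition can have width below 2. The upper and lower bounds meet at 2, so that is the treewidth.

Treewidth 2.
Bags: B1 = {2, 3, 5}  B2 = {0, 3, 5}  B3 = {0, 4, 5}  B4 = {0, 1, 3}
Tree: B1–B2, B2–B3, B2–B4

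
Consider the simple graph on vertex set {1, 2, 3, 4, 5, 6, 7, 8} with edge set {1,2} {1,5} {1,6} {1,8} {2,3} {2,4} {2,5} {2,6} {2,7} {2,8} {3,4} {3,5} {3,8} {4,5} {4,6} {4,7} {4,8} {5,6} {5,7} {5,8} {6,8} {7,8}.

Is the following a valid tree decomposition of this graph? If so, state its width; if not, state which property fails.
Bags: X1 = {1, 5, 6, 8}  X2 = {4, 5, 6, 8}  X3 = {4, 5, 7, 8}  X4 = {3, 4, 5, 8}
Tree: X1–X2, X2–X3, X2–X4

A tree decomposition must satisfy three properties: every vertex lies in some bag; for every edge, both endpoints lie together in some bag; and for every vertex, the bags containing it form a connected subtree. Here vertex 2 appears in no bag, so the decomposition is invalid.

No — vertex 2 appears in no bag.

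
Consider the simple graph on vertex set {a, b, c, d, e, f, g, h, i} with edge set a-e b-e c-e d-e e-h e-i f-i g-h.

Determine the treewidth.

1

A width-1 tree decomposition is:
Bags: B1 = {e, h}  B2 = {c, e}  B3 = {e, i}  B4 = {g, h}  B5 = {a, e}  B6 = {d, e}  B7 = {b, e}  B8 = {f, i}
Tree: B1–B2, B2–B3, B1–B4, B1–B5, B5–B6, B6–B7, B3–B8
The largest bag has 2 vertices, giving width 1; this decomposition certifies tw(G) ≤ 1. G has an edge, so its treewidth is at least 1. Hence tw(G) = 1 exactly.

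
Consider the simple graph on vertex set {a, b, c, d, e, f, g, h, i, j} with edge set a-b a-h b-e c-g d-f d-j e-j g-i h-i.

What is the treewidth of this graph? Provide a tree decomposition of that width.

The largest bag has 2 vertices, giving width 1; this decomposition certifies tw(G) ≤ 1. Any graph with an edge has treewidth ≥ 1, and G has the edge f–d. Hence tw(G) = 1 exactly.

Treewidth 1.
Bags: B1 = {d, f}  B2 = {d, j}  B3 = {e, j}  B4 = {b, e}  B5 = {a, b}  B6 = {a, h}  B7 = {h, i}  B8 = {g, i}  B9 = {c, g}
Tree: B1–B2, B2–B3, B3–B4, B4–B5, B5–B6, B6–B7, B7–B8, B8–B9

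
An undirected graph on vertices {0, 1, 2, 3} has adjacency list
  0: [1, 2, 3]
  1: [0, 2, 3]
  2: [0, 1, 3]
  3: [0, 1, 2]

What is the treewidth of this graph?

3

A width-3 tree decomposition is:
Bags: B1 = {0, 1, 2, 3}
Tree: (single bag)
With just one bag of size 4, the width is 4 − 1 = 3, so tw(G) ≤ 3. For the lower bound, the 4 vertices {0, 1, 2, 3} are pairwise adjacent, and any tree decomposition puts a clique entirely inside one bag — forcing width ≥ 3. Therefore the treewidth is 3.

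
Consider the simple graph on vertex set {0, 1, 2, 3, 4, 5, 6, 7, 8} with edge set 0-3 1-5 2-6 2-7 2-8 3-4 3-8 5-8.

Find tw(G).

A width-1 tree decomposition is:
Bags: B1 = {5, 8}  B2 = {2, 8}  B3 = {3, 8}  B4 = {0, 3}  B5 = {1, 5}  B6 = {3, 4}  B7 = {2, 7}  B8 = {2, 6}
Tree: B1–B2, B1–B3, B3–B4, B1–B5, B4–B6, B2–B7, B2–B8
Every bag has size at most 2, so the width is 2 − 1 = 1 and tw(G) ≤ 1. G has an edge, so its treewidth is at least 1. Therefore the treewidth is 1.

1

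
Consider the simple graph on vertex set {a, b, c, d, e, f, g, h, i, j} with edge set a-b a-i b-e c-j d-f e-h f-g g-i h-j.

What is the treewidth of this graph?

1

A width-1 tree decomposition is:
Bags: B1 = {c, j}  B2 = {h, j}  B3 = {e, h}  B4 = {b, e}  B5 = {a, b}  B6 = {a, i}  B7 = {g, i}  B8 = {f, g}  B9 = {d, f}
Tree: B1–B2, B2–B3, B3–B4, B4–B5, B5–B6, B6–B7, B7–B8, B8–B9
Each bag holds 2 vertices, so the decomposition has width 1, which upper-bounds the treewidth. Any graph with an edge has treewidth ≥ 1, and G has the edge c–j. The upper and lower bounds meet at 1, so that is the treewidth.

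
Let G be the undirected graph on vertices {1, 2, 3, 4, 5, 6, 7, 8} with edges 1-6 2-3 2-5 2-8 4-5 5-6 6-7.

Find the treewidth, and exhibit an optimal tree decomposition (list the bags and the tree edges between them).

Treewidth 1.
One such decomposition:
Bags: B1 = {2, 5}  B2 = {5, 6}  B3 = {2, 3}  B4 = {2, 8}  B5 = {6, 7}  B6 = {4, 5}  B7 = {1, 6}
Tree: B1–B2, B1–B3, B3–B4, B2–B5, B2–B6, B5–B7

Each bag holds 2 vertices, so the decomposition has width 1, which upper-bounds the treewidth. G has an edge, so its treewidth is at least 1. Combining the bounds, tw(G) = 1.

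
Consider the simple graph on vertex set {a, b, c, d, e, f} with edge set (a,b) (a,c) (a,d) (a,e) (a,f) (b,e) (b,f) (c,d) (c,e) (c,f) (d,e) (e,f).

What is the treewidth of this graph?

3

A width-3 tree decomposition is:
Bags: B1 = {a, c, e, f}  B2 = {a, c, d, e}  B3 = {a, b, e, f}
Tree: B1–B2, B1–B3
The largest bag has 4 vertices, giving width 3; this decomposition certifies tw(G) ≤ 3. Conversely, {a, c, d, e} is a clique of size 4, and the vertices of any clique must share a bag in every tree decomposition; so some bag has ≥ 4 vertices and tw(G) ≥ 3. Hence tw(G) = 3 exactly.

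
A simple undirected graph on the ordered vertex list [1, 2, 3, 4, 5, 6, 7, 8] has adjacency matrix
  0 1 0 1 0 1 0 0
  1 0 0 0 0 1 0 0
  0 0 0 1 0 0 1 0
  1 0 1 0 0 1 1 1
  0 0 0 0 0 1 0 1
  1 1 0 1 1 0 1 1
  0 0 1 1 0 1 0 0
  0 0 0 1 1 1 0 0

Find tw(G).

2

A width-2 tree decomposition is:
Bags: B1 = {3, 4, 7}  B2 = {4, 6, 7}  B3 = {4, 6, 8}  B4 = {1, 4, 6}  B5 = {5, 6, 8}  B6 = {1, 2, 6}
Tree: B1–B2, B2–B3, B2–B4, B3–B5, B4–B6
The largest bag has 3 vertices, giving width 2; this decomposition certifies tw(G) ≤ 2. On the other hand G contains the 3-clique {3, 4, 7}. A clique must lie in a single bag of any decomposition, so no decomposition can have width below 2. Therefore the treewidth is 2.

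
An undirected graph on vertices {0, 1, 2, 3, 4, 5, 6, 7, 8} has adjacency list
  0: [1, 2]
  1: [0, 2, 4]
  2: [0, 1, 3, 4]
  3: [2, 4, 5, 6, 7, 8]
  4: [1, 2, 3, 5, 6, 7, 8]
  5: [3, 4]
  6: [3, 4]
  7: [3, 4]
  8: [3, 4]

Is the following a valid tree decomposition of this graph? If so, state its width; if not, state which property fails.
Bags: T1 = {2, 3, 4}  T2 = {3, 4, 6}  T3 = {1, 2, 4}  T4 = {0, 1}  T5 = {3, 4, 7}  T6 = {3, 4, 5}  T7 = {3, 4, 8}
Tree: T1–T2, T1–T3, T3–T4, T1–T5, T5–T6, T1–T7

No — edge (2,0) lies in no bag.

A tree decomposition must satisfy three properties: every vertex lies in some bag; for every edge, both endpoints lie together in some bag; and for every vertex, the bags containing it form a connected subtree. Here edge (2,0) lies in no bag, so the decomposition is invalid.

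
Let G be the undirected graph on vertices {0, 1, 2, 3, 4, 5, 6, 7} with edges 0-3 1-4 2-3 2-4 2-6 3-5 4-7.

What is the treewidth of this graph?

A width-1 tree decomposition is:
Bags: B1 = {2, 3}  B2 = {0, 3}  B3 = {2, 4}  B4 = {3, 5}  B5 = {4, 7}  B6 = {1, 4}  B7 = {2, 6}
Tree: B1–B2, B1–B3, B1–B4, B3–B5, B5–B6, B1–B7
Each bag holds 2 vertices, so the decomposition has width 1, which upper-bounds the treewidth. Any graph with an edge has treewidth ≥ 1, and G has the edge 2–3. Therefore the treewidth is 1.

1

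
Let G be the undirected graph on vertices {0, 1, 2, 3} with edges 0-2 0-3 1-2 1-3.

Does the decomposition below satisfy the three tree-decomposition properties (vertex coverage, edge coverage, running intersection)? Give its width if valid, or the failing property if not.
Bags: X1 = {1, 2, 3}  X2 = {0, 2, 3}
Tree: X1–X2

Yes; width 2.

Every vertex of G appears in some bag (union = {0, 1, 2, 3}); every edge is covered by a bag; and for each vertex v the set of bags containing v is connected in the bag tree. The decomposition is therefore valid. The largest bag has 3 vertices, so the width is 2.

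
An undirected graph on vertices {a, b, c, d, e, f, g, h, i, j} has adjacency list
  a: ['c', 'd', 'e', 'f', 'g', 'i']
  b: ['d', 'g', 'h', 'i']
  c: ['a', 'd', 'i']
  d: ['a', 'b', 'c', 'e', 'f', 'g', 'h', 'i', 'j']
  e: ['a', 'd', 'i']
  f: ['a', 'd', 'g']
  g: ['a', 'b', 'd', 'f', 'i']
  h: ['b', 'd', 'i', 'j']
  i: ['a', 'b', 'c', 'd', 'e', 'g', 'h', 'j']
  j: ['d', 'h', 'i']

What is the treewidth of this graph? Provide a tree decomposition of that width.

Treewidth 3.
Bags: B1 = {b, d, g, i}  B2 = {b, d, h, i}  B3 = {d, h, i, j}  B4 = {a, d, g, i}  B5 = {a, d, e, i}  B6 = {a, c, d, i}  B7 = {a, d, f, g}
Tree: B1–B2, B2–B3, B1–B4, B4–B5, B5–B6, B4–B7

The largest bag has 4 vertices, giving width 3; this decomposition certifies tw(G) ≤ 3. Conversely, {a, d, f, g} is a clique of size 4, and the vertices of any clique must share a bag in every tree decomposition; so some bag has ≥ 4 vertices and tw(G) ≥ 3. Therefore the treewidth is 3.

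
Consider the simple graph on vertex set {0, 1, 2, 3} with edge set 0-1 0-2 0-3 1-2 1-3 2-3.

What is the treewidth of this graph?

A width-3 tree decomposition is:
Bags: B1 = {0, 1, 2, 3}
Tree: (single bag)
A single bag containing all 4 vertices is trivially a valid decomposition of width 3. On the other hand G contains the 4-clique {0, 1, 2, 3}. A clique must lie in a single bag of any decomposition, so no decomposition can have width below 3. The upper and lower bounds meet at 3, so that is the treewidth.

3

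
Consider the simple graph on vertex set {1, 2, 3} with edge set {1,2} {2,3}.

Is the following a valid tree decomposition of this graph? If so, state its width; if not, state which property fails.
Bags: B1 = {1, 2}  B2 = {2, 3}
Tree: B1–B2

Yes; width 1.

Checking the three conditions: (i) the bags cover all of {1, 2, 3}; (ii) for each edge, some bag contains both endpoints; (iii) the bags containing any fixed vertex form a subtree. All hold, so the decomposition is valid with width 2 − 1 = 1.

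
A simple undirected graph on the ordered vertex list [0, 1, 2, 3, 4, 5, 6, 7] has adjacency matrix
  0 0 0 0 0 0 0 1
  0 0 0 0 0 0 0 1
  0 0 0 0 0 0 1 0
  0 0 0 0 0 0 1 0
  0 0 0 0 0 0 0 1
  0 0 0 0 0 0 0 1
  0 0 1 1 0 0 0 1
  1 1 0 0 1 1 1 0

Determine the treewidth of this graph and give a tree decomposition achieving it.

Treewidth 1.
One optimal decomposition is:
Bags: B1 = {6, 7}  B2 = {3, 6}  B3 = {4, 7}  B4 = {5, 7}  B5 = {0, 7}  B6 = {2, 6}  B7 = {1, 7}
Tree: B1–B2, B1–B3, B3–B4, B1–B5, B1–B6, B1–B7

The largest bag has 2 vertices, giving width 1; this decomposition certifies tw(G) ≤ 1. G has an edge, so its treewidth is at least 1. Combining the bounds, tw(G) = 1.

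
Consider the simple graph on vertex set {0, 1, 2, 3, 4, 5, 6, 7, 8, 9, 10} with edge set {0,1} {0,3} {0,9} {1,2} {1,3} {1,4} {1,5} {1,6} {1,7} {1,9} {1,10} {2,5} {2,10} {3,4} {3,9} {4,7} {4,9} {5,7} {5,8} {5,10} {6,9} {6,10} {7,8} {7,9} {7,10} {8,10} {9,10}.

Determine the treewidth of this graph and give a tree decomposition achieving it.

Treewidth 3.
One optimal decomposition is:
Bags: B1 = {0, 1, 3, 9}  B2 = {1, 3, 4, 9}  B3 = {1, 4, 7, 9}  B4 = {1, 7, 9, 10}  B5 = {1, 5, 7, 10}  B6 = {1, 2, 5, 10}  B7 = {5, 7, 8, 10}  B8 = {1, 6, 9, 10}
Tree: B1–B2, B2–B3, B3–B4, B4–B5, B5–B6, B5–B7, B4–B8

The largest bag has 4 vertices, giving width 3; this decomposition certifies tw(G) ≤ 3. On the other hand G contains the 4-clique {5, 7, 8, 10}. A clique must lie in a single bag of any decomposition, so no decomposition can have width below 3. Hence tw(G) = 3 exactly.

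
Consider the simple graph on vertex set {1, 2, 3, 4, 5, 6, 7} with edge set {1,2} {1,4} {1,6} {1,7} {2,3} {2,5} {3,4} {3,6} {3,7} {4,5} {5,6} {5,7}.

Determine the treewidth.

A width-3 tree decomposition is:
Bags: B1 = {1, 3, 5, 6}  B2 = {1, 3, 4, 5}  B3 = {1, 2, 3, 5}  B4 = {1, 3, 5, 7}
Tree: B1–B2, B2–B3, B3–B4
Every bag has size at most 4, so the width is 4 − 1 = 3 and tw(G) ≤ 3. For the lower bound: the 4 vertex sets {3,6}, {4,5}, {1}, {2} are disjoint, each induces a connected subgraph, and every pair is joined by at least one edge of G. Contracting each set to a single vertex therefore yields K_{4} as a minor, and since treewidth is minor-monotone, tw(G) ≥ tw(K_{4}) = 3. Combining the bounds, tw(G) = 3.

3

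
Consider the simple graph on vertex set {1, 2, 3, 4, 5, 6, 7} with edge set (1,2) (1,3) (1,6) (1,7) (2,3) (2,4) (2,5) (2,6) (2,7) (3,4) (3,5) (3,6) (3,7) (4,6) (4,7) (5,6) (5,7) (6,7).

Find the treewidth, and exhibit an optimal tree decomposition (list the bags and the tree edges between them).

Treewidth 4.
One such decomposition:
Bags: B1 = {1, 2, 3, 6, 7}  B2 = {2, 3, 4, 6, 7}  B3 = {2, 3, 5, 6, 7}
Tree: B1–B2, B1–B3

Every bag has size at most 5, so the width is 5 − 1 = 4 and tw(G) ≤ 4. On the other hand G contains the 5-clique {1, 2, 3, 6, 7}. A clique must lie in a single bag of any decomposition, so no decomposition can have width below 4. The upper and lower bounds meet at 4, so that is the treewidth.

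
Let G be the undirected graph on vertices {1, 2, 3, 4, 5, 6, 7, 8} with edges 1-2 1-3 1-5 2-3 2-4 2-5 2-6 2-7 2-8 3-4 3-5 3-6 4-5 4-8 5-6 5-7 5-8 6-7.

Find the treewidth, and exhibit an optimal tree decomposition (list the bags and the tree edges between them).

Every bag has size at most 4, so the width is 4 − 1 = 3 and tw(G) ≤ 3. For the lower bound, the 4 vertices {2, 4, 5, 8} are pairwise adjacent, and any tree decomposition puts a clique entirely inside one bag — forcing width ≥ 3. Hence tw(G) = 3 exactly.

Treewidth 3.
One optimal decomposition is:
Bags: B1 = {2, 3, 4, 5}  B2 = {2, 3, 5, 6}  B3 = {2, 5, 6, 7}  B4 = {2, 4, 5, 8}  B5 = {1, 2, 3, 5}
Tree: B1–B2, B2–B3, B1–B4, B2–B5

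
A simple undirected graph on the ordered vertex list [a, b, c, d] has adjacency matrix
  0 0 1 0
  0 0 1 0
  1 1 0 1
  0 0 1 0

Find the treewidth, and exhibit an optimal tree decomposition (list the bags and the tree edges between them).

Treewidth 1.
One such decomposition:
Bags: B1 = {b, c}  B2 = {a, c}  B3 = {c, d}
Tree: B1–B2, B2–B3

The largest bag has 2 vertices, giving width 1; this decomposition certifies tw(G) ≤ 1. Since G has at least one edge (e.g. c–b), it is not an edgeless graph, so tw(G) ≥ 1. The upper and lower bounds meet at 1, so that is the treewidth.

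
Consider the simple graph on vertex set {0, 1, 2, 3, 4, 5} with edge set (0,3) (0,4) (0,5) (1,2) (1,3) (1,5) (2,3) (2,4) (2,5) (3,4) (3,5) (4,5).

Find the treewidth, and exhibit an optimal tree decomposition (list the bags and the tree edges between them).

Treewidth 3.
One such decomposition:
Bags: B1 = {1, 2, 3, 5}  B2 = {2, 3, 4, 5}  B3 = {0, 3, 4, 5}
Tree: B1–B2, B2–B3

Each bag holds 4 vertices, so the decomposition has width 3, which upper-bounds the treewidth. Conversely, {0, 3, 4, 5} is a clique of size 4, and the vertices of any clique must share a bag in every tree decomposition; so some bag has ≥ 4 vertices and tw(G) ≥ 3. Therefore the treewidth is 3.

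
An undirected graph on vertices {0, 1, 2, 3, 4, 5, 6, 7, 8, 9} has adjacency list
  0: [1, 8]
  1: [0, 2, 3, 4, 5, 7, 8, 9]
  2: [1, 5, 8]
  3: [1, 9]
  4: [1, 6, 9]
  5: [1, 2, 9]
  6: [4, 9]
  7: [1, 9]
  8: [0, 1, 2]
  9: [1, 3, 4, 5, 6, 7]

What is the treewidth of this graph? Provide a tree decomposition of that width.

Treewidth 2.
One such decomposition:
Bags: B1 = {1, 7, 9}  B2 = {1, 5, 9}  B3 = {1, 2, 5}  B4 = {1, 4, 9}  B5 = {1, 2, 8}  B6 = {0, 1, 8}  B7 = {1, 3, 9}  B8 = {4, 6, 9}
Tree: B1–B2, B2–B3, B2–B4, B3–B5, B5–B6, B4–B7, B4–B8

Every bag has size at most 3, so the width is 3 − 1 = 2 and tw(G) ≤ 2. Conversely, {0, 1, 8} is a clique of size 3, and the vertices of any clique must share a bag in every tree decomposition; so some bag has ≥ 3 vertices and tw(G) ≥ 2. Hence tw(G) = 2 exactly.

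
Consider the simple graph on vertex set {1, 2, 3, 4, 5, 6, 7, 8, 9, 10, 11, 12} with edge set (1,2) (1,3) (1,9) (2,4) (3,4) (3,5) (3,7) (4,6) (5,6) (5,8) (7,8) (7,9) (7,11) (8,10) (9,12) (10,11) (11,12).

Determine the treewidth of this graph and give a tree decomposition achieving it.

The largest bag has 4 vertices, giving width 3; this decomposition certifies tw(G) ≤ 3. For the lower bound: the 4 vertex sets {10,11,12}, {9}, {7}, {1,3,5,8} are disjoint, each induces a connected subgraph, and every pair is joined by at least one edge of G. Contracting each set to a single vertex therefore yields K_{4} as a minor, and since treewidth is minor-monotone, tw(G) ≥ tw(K_{4}) = 3. The upper and lower bounds meet at 3, so that is the treewidth.

Treewidth 3.
One optimal decomposition is:
Bags: B1 = {9, 10, 11, 12}  B2 = {7, 9, 10, 11}  B3 = {7, 8, 9, 10}  B4 = {1, 7, 8, 9}  B5 = {1, 3, 7, 8}  B6 = {1, 3, 5, 8}  B7 = {1, 2, 3, 5}  B8 = {2, 3, 4, 5}  B9 = {2, 4, 5, 6}
Tree: B1–B2, B2–B3, B3–B4, B4–B5, B5–B6, B6–B7, B7–B8, B8–B9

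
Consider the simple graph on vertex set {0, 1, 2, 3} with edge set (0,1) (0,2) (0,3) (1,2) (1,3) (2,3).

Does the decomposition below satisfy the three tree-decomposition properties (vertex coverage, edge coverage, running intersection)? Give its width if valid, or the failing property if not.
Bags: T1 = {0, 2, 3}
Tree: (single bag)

A tree decomposition must satisfy three properties: every vertex lies in some bag; for every edge, both endpoints lie together in some bag; and for every vertex, the bags containing it form a connected subtree. Here vertex 1 appears in no bag, so the decomposition is invalid.

No — vertex 1 appears in no bag.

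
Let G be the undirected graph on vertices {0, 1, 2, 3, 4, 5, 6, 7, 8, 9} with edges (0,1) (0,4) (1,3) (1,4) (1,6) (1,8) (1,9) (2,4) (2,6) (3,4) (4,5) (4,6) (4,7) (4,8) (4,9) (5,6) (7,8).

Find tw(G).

A width-2 tree decomposition is:
Bags: B1 = {1, 4, 8}  B2 = {1, 4, 6}  B3 = {1, 3, 4}  B4 = {4, 7, 8}  B5 = {4, 5, 6}  B6 = {2, 4, 6}  B7 = {1, 4, 9}  B8 = {0, 1, 4}
Tree: B1–B2, B2–B3, B1–B4, B2–B5, B5–B6, B2–B7, B1–B8
Each bag holds 3 vertices, so the decomposition has width 2, which upper-bounds the treewidth. Conversely, {0, 1, 4} is a clique of size 3, and the vertices of any clique must share a bag in every tree decomposition; so some bag has ≥ 3 vertices and tw(G) ≥ 2. Therefore the treewidth is 2.

2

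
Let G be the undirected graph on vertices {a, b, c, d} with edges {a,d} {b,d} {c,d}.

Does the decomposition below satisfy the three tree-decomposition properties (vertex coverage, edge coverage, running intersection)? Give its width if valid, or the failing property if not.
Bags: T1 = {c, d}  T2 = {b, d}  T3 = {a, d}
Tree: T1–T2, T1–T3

Yes; width 1.

Checking the three conditions: (i) the bags cover all of {a, b, c, d}; (ii) for each edge, some bag contains both endpoints; (iii) the bags containing any fixed vertex form a subtree. All hold, so the decomposition is valid with width 2 − 1 = 1.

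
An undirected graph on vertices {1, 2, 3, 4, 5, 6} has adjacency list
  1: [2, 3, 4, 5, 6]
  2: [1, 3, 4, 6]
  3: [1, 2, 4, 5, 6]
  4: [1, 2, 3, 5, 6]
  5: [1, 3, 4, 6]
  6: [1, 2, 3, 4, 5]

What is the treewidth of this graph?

4

A width-4 tree decomposition is:
Bags: B1 = {1, 3, 4, 5, 6}  B2 = {1, 2, 3, 4, 6}
Tree: B1–B2
Every bag has size at most 5, so the width is 5 − 1 = 4 and tw(G) ≤ 4. For the lower bound, the 5 vertices {1, 2, 3, 4, 6} are pairwise adjacent, and any tree decomposition puts a clique entirely inside one bag — forcing width ≥ 4. Therefore the treewidth is 4.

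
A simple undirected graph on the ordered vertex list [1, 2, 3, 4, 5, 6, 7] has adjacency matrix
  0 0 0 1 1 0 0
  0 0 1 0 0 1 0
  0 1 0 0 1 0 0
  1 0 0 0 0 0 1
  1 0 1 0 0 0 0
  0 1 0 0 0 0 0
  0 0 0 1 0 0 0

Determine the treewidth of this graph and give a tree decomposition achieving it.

The largest bag has 2 vertices, giving width 1; this decomposition certifies tw(G) ≤ 1. Any graph with an edge has treewidth ≥ 1, and G has the edge 7–4. Hence tw(G) = 1 exactly.

Treewidth 1.
Bags: B1 = {4, 7}  B2 = {1, 4}  B3 = {1, 5}  B4 = {3, 5}  B5 = {2, 3}  B6 = {2, 6}
Tree: B1–B2, B2–B3, B3–B4, B4–B5, B5–B6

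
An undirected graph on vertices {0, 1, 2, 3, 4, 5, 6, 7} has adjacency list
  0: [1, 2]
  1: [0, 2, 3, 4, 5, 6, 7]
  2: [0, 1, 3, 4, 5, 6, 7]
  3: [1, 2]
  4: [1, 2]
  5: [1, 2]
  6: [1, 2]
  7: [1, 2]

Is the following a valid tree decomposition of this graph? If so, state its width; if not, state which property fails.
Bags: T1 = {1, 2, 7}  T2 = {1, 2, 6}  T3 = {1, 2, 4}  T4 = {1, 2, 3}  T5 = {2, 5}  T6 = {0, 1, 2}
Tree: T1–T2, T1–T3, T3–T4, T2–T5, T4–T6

A tree decomposition must satisfy three properties: every vertex lies in some bag; for every edge, both endpoints lie together in some bag; and for every vertex, the bags containing it form a connected subtree. Here edge (1,5) lies in no bag, so the decomposition is invalid.

No — edge (1,5) lies in no bag.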